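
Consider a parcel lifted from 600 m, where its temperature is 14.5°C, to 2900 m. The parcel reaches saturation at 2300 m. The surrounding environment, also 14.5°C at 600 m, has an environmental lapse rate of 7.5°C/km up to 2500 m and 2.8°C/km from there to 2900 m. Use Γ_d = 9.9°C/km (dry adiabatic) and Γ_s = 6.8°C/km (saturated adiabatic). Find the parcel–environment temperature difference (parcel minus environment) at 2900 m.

-5.54°C (parcel cooler than environment)

Parcel:
  600–2300 m, dry: Δz = 1.7 km ⇒ ΔT = -16.83°C; T = -2.33°C
  2300–2900 m, saturated: Δz = 0.6 km ⇒ ΔT = -4.08°C; T = -6.41°C
Environment:
  600–2500 m, environment, lower layer: Δz = 1.9 km ⇒ ΔT = -14.25°C; T = 0.25°C
  2500–2900 m, environment, upper layer: Δz = 0.4 km ⇒ ΔT = -1.12°C; T = -0.87°C
T_parcel − T_env = -6.41 − (-0.87) = -5.54°C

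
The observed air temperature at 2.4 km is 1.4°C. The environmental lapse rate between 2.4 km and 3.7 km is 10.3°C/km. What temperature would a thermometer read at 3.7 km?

From 2400 m to 3700 m (environmental): cools by 10.3 × 1.3 = 13.39°C, giving -11.99°C.

-11.99°C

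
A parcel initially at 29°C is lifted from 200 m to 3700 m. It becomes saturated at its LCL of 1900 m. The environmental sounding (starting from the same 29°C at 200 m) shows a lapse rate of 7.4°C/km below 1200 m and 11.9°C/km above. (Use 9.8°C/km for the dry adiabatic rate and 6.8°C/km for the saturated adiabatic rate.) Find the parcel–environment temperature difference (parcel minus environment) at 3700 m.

+8.25°C (parcel warmer than environment)

Parcel:
  200–1900 m, dry: Δz = 1.7 km ⇒ ΔT = -16.66°C; T = 12.34°C
  1900–3700 m, saturated: Δz = 1.8 km ⇒ ΔT = -12.24°C; T = 0.1°C
Environment:
  200–1200 m, environment, lower layer: Δz = 1 km ⇒ ΔT = -7.4°C; T = 21.6°C
  1200–3700 m, environment, upper layer: Δz = 2.5 km ⇒ ΔT = -29.75°C; T = -8.15°C
T_parcel − T_env = 0.1 − (-8.15) = +8.25°C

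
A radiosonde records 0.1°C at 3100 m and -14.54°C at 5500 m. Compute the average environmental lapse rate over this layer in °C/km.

Γ = −ΔT/Δz = (0.1 − (-14.54)) / (5500 − 3100) m
  = 14.64°C / 2.4 km = 6.1°C/km

6.1°C/km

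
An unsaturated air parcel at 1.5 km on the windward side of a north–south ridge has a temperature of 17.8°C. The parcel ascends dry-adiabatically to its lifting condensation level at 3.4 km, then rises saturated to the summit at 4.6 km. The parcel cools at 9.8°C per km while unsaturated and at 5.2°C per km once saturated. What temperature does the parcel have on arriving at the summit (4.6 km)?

-7.06°C

Dry to 3400 m: -9.8 × 1.9 km = -18.62°C, so T = -0.82°C.
Saturated to 4600 m: -5.2 × 1.2 km = -6.24°C, so T = -7.06°C.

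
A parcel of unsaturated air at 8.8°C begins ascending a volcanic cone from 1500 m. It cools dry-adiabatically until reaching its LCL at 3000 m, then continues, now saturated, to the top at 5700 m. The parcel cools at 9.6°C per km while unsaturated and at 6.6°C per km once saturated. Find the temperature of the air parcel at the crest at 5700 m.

1500–3000 m, dry: Δz = 1.5 km ⇒ ΔT = -14.4°C; T = -5.6°C
3000–5700 m, saturated: Δz = 2.7 km ⇒ ΔT = -17.82°C; T = -23.42°C

-23.42°C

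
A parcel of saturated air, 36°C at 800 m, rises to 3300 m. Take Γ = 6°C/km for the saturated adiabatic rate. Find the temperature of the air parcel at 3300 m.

21°C

From 800 m to 3300 m (saturated adiabatic): cools by 6 × 2.5 = 15°C, giving 21°C.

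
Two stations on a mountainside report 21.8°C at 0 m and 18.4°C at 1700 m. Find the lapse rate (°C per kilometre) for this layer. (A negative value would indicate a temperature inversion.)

2°C/km

Γ = −ΔT/Δz = (21.8 − 18.4) / (1700 − 0) m
  = 3.4°C / 1.7 km = 2°C/km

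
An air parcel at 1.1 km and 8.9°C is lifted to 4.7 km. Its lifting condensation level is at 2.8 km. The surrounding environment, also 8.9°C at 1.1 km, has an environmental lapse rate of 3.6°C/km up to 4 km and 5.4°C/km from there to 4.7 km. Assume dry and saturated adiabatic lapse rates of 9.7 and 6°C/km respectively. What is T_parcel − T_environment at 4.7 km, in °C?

-13.67°C (parcel cooler than environment)

Parcel:
  1100 → 2800 m (dry, 9.7°C/km): ΔT = -9.7 × 1.7 = -16.49°C → T = -7.59°C
  2800 → 4700 m (saturated, 6°C/km): ΔT = -6 × 1.9 = -11.4°C → T = -18.99°C
Environment:
  1100 → 4000 m (environment, lower layer, 3.6°C/km): ΔT = -3.6 × 2.9 = -10.44°C → T = -1.54°C
  4000 → 4700 m (environment, upper layer, 5.4°C/km): ΔT = -5.4 × 0.7 = -3.78°C → T = -5.32°C
T_parcel − T_env = -18.99 − (-5.32) = -13.67°C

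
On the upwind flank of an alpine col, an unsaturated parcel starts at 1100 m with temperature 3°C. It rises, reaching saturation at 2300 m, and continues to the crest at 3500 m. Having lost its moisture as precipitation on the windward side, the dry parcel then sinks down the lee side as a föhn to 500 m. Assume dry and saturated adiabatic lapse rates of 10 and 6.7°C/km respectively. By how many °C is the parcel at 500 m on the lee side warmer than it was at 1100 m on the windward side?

+9.96°C

From 1100 m to 2300 m (dry): cools by 10 × 1.2 = 12°C, giving -9°C.
From 2300 m to 3500 m (saturated): cools by 6.7 × 1.2 = 8.04°C, giving -17.04°C.
From 3500 m to 500 m (dry descent): warms by 10 × 3 = 30°C, giving 12.96°C.
Net change vs windward start: 12.96 − 3 = +9.96°C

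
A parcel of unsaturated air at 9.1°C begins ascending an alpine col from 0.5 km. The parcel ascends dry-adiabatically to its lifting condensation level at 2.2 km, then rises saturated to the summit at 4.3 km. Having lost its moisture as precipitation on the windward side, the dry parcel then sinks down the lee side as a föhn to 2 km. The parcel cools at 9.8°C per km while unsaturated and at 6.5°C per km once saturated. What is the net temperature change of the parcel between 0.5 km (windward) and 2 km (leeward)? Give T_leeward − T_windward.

500 → 2200 m (dry, 9.8°C/km): ΔT = -9.8 × 1.7 = -16.66°C → T = -7.56°C
2200 → 4300 m (saturated, 6.5°C/km): ΔT = -6.5 × 2.1 = -13.65°C → T = -21.21°C
4300 → 2000 m (dry descent, 9.8°C/km): ΔT = +9.8 × 2.3 = +22.54°C → T = 1.33°C
Net change vs windward start: 1.33 − 9.1 = -7.77°C

-7.77°C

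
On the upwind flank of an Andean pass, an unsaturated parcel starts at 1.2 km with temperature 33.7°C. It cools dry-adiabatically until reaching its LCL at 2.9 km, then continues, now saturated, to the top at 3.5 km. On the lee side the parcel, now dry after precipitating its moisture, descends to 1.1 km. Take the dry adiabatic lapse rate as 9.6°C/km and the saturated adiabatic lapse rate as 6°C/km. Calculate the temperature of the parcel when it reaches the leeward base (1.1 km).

36.82°C

1200 → 2900 m (dry, 9.6°C/km): ΔT = -9.6 × 1.7 = -16.32°C → T = 17.38°C
2900 → 3500 m (saturated, 6°C/km): ΔT = -6 × 0.6 = -3.6°C → T = 13.78°C
3500 → 1100 m (dry descent, 9.6°C/km): ΔT = +9.6 × 2.4 = +23.04°C → T = 36.82°C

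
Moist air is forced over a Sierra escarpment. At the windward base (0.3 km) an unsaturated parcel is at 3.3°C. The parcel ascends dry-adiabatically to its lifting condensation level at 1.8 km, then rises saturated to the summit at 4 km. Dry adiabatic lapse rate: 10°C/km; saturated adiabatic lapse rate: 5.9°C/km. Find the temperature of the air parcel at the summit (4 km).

-24.68°C

Dry to 1800 m: -10 × 1.5 km = -15°C, so T = -11.7°C.
Saturated to 4000 m: -5.9 × 2.2 km = -12.98°C, so T = -24.68°C.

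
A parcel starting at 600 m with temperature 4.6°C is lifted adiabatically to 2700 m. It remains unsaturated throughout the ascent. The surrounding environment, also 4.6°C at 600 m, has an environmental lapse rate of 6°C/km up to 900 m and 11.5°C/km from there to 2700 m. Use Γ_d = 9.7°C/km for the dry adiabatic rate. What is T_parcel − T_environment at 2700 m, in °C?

+2.13°C (parcel warmer than environment)

Parcel:
  Dry to 2700 m: -9.7 × 2.1 km = -20.37°C, so T = -15.77°C.
Environment:
  Environment, lower layer to 900 m: -6 × 0.3 km = -1.8°C, so T = 2.8°C.
  Environment, upper layer to 2700 m: -11.5 × 1.8 km = -20.7°C, so T = -17.9°C.
T_parcel − T_env = -15.77 − (-17.9) = +2.13°C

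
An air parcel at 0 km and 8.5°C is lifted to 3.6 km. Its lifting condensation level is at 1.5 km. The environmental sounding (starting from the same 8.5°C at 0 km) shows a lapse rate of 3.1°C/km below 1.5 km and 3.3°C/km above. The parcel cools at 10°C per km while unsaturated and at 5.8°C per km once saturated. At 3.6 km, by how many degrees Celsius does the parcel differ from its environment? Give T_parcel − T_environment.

-15.6°C (parcel cooler than environment)

Parcel:
  From 0 m to 1500 m (dry): cools by 10 × 1.5 = 15°C, giving -6.5°C.
  From 1500 m to 3600 m (saturated): cools by 5.8 × 2.1 = 12.18°C, giving -18.68°C.
Environment:
  From 0 m to 1500 m (environment, lower layer): cools by 3.1 × 1.5 = 4.65°C, giving 3.85°C.
  From 1500 m to 3600 m (environment, upper layer): cools by 3.3 × 2.1 = 6.93°C, giving -3.08°C.
T_parcel − T_env = -18.68 − (-3.08) = -15.6°C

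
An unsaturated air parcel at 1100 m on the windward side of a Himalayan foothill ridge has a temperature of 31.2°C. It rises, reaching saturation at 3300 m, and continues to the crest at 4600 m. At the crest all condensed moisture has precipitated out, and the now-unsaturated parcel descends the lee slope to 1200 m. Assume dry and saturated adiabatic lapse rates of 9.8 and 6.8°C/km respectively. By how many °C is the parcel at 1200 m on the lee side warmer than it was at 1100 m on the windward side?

+2.92°C

From 1100 m to 3300 m (dry): cools by 9.8 × 2.2 = 21.56°C, giving 9.64°C.
From 3300 m to 4600 m (saturated): cools by 6.8 × 1.3 = 8.84°C, giving 0.8°C.
From 4600 m to 1200 m (dry descent): warms by 9.8 × 3.4 = 33.32°C, giving 34.12°C.
Net change vs windward start: 34.12 − 31.2 = +2.92°C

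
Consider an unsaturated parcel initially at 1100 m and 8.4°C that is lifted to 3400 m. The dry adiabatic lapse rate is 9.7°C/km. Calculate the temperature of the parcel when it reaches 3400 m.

Dry adiabatic to 3400 m: -9.7 × 2.3 km = -22.31°C, so T = -13.91°C.

-13.91°C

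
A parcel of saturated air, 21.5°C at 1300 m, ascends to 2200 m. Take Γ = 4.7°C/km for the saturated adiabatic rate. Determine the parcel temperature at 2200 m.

17.27°C

1300 → 2200 m (saturated adiabatic, 4.7°C/km): ΔT = -4.7 × 0.9 = -4.23°C → T = 17.27°C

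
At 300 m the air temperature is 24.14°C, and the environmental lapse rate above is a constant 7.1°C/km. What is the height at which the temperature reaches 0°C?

Height above start = (24.14 − 0) / 7.1 = 3.4 km
Altitude = 300 m + 3400 m = 3700 m

3700 m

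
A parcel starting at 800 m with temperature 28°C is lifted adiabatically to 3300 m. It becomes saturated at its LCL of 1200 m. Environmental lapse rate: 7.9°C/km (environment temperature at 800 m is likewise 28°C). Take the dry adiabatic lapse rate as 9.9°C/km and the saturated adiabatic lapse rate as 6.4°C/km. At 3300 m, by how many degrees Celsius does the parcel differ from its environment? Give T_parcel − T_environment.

+2.35°C (parcel warmer than environment)

Parcel:
  800 → 1200 m (dry, 9.9°C/km): ΔT = -9.9 × 0.4 = -3.96°C → T = 24.04°C
  1200 → 3300 m (saturated, 6.4°C/km): ΔT = -6.4 × 2.1 = -13.44°C → T = 10.6°C
Environment:
  800 → 3300 m (environment, 7.9°C/km): ΔT = -7.9 × 2.5 = -19.75°C → T = 8.25°C
T_parcel − T_env = 10.6 − 8.25 = +2.35°C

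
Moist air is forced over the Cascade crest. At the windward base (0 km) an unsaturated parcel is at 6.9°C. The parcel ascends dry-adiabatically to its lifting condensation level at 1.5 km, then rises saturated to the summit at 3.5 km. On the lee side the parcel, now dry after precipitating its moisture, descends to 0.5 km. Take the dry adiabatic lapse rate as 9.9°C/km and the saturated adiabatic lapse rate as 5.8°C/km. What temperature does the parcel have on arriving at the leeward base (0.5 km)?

10.15°C

Dry to 1500 m: -9.9 × 1.5 km = -14.85°C, so T = -7.95°C.
Saturated to 3500 m: -5.8 × 2 km = -11.6°C, so T = -19.55°C.
Dry descent to 500 m: +9.9 × 3 km = +29.7°C, so T = 10.15°C.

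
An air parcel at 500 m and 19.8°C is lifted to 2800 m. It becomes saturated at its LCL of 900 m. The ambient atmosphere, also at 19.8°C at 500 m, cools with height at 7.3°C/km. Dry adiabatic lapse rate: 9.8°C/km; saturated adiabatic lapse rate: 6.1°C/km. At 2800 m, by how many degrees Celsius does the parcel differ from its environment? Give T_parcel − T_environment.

+1.28°C (parcel warmer than environment)

Parcel:
  500–900 m, dry: Δz = 0.4 km ⇒ ΔT = -3.92°C; T = 15.88°C
  900–2800 m, saturated: Δz = 1.9 km ⇒ ΔT = -11.59°C; T = 4.29°C
Environment:
  500–2800 m, environment: Δz = 2.3 km ⇒ ΔT = -16.79°C; T = 3.01°C
T_parcel − T_env = 4.29 − 3.01 = +1.28°C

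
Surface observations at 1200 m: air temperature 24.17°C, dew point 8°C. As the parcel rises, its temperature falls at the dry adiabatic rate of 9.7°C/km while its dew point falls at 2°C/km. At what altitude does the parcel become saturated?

3300 m

T and T_d converge at 9.7 − 2 = 7.7°C per km
Height above start = (24.17 − 8) / 7.7 = 2.1 km
LCL altitude = 1200 m + 2100 m = 3300 m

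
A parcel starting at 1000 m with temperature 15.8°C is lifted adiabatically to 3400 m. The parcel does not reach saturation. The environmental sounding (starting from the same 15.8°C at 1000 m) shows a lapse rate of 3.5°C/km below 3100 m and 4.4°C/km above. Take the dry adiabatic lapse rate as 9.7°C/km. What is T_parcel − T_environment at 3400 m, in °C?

-14.61°C (parcel cooler than environment)

Parcel:
  1000 → 3400 m (dry, 9.7°C/km): ΔT = -9.7 × 2.4 = -23.28°C → T = -7.48°C
Environment:
  1000 → 3100 m (environment, lower layer, 3.5°C/km): ΔT = -3.5 × 2.1 = -7.35°C → T = 8.45°C
  3100 → 3400 m (environment, upper layer, 4.4°C/km): ΔT = -4.4 × 0.3 = -1.32°C → T = 7.13°C
T_parcel − T_env = -7.48 − 7.13 = -14.61°C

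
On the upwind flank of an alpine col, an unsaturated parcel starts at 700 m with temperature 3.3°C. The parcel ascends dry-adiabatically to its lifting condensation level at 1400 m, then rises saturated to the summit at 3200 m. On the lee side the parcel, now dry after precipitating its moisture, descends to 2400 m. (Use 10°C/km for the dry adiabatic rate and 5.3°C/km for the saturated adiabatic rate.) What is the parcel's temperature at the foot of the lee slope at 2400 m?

-5.24°C

700 → 1400 m (dry, 10°C/km): ΔT = -10 × 0.7 = -7°C → T = -3.7°C
1400 → 3200 m (saturated, 5.3°C/km): ΔT = -5.3 × 1.8 = -9.54°C → T = -13.24°C
3200 → 2400 m (dry descent, 10°C/km): ΔT = +10 × 0.8 = +8°C → T = -5.24°C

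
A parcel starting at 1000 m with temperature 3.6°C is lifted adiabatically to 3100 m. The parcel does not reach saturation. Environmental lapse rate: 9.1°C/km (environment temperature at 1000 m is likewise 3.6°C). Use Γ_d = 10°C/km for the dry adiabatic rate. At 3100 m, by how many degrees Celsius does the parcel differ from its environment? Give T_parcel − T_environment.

Parcel:
  1000–3100 m, dry: Δz = 2.1 km ⇒ ΔT = -21°C; T = -17.4°C
Environment:
  1000–3100 m, environment: Δz = 2.1 km ⇒ ΔT = -19.11°C; T = -15.51°C
T_parcel − T_env = -17.4 − (-15.51) = -1.89°C

-1.89°C (parcel cooler than environment)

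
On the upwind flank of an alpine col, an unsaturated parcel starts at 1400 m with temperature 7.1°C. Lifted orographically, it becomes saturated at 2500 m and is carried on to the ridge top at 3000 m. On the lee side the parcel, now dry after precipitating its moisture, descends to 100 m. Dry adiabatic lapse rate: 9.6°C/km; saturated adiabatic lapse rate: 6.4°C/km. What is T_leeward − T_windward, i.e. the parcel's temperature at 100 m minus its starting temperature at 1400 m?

1400–2500 m, dry: Δz = 1.1 km ⇒ ΔT = -10.56°C; T = -3.46°C
2500–3000 m, saturated: Δz = 0.5 km ⇒ ΔT = -3.2°C; T = -6.66°C
3000–100 m, dry descent: Δz = 2.9 km ⇒ ΔT = +27.84°C; T = 21.18°C
Net change vs windward start: 21.18 − 7.1 = +14.08°C

+14.08°C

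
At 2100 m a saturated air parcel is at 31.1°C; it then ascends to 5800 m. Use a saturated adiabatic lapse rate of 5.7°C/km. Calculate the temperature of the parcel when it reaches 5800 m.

Saturated adiabatic to 5800 m: -5.7 × 3.7 km = -21.09°C, so T = 10.01°C.

10.01°C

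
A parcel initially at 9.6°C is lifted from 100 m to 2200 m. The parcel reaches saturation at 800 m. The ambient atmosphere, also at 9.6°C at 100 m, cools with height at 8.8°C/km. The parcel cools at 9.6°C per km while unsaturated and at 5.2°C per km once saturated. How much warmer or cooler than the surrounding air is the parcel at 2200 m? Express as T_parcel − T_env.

+4.48°C (parcel warmer than environment)

Parcel:
  Dry to 800 m: -9.6 × 0.7 km = -6.72°C, so T = 2.88°C.
  Saturated to 2200 m: -5.2 × 1.4 km = -7.28°C, so T = -4.4°C.
Environment:
  Environment to 2200 m: -8.8 × 2.1 km = -18.48°C, so T = -8.88°C.
T_parcel − T_env = -4.4 − (-8.88) = +4.48°C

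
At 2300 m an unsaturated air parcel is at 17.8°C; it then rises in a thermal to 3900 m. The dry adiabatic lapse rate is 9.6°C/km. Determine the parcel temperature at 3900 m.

Dry adiabatic to 3900 m: -9.6 × 1.6 km = -15.36°C, so T = 2.44°C.

2.44°C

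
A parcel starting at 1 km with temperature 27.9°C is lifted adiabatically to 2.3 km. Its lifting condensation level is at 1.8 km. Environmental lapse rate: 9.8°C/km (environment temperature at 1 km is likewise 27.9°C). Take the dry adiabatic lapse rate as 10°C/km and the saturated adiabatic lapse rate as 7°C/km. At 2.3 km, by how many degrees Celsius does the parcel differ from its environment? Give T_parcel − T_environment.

Parcel:
  1000–1800 m, dry: Δz = 0.8 km ⇒ ΔT = -8°C; T = 19.9°C
  1800–2300 m, saturated: Δz = 0.5 km ⇒ ΔT = -3.5°C; T = 16.4°C
Environment:
  1000–2300 m, environment: Δz = 1.3 km ⇒ ΔT = -12.74°C; T = 15.16°C
T_parcel − T_env = 16.4 − 15.16 = +1.24°C

+1.24°C (parcel warmer than environment)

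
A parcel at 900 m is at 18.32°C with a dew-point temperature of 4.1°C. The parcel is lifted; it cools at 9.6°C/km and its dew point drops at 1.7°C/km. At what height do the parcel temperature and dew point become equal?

T and T_d converge at 9.6 − 1.7 = 7.9°C per km
Height above start = (18.32 − 4.1) / 7.9 = 1.8 km
LCL altitude = 900 m + 1800 m = 2700 m

2700 m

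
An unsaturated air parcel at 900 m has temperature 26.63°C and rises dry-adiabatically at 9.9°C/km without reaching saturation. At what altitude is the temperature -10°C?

Height above start = (26.63 − (-10)) / 9.9 = 3.7 km
Altitude = 900 m + 3700 m = 4600 m

4600 m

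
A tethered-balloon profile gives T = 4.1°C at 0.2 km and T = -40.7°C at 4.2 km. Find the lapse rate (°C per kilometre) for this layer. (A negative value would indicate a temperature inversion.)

Γ = −ΔT/Δz = (4.1 − (-40.7)) / (4200 − 200) m
  = 44.8°C / 4 km = 11.2°C/km

11.2°C/km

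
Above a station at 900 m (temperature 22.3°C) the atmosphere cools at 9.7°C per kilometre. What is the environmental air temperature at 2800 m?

3.87°C

Environmental to 2800 m: -9.7 × 1.9 km = -18.43°C, so T = 3.87°C.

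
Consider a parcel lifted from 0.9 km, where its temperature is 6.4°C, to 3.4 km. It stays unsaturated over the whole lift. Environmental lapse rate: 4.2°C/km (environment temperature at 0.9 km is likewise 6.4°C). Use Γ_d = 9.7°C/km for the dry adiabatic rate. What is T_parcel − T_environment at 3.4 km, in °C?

-13.75°C (parcel cooler than environment)

Parcel:
  900 → 3400 m (dry, 9.7°C/km): ΔT = -9.7 × 2.5 = -24.25°C → T = -17.85°C
Environment:
  900 → 3400 m (environment, 4.2°C/km): ΔT = -4.2 × 2.5 = -10.5°C → T = -4.1°C
T_parcel − T_env = -17.85 − (-4.1) = -13.75°C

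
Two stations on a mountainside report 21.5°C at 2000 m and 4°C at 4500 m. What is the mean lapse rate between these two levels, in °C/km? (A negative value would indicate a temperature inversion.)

Γ = −ΔT/Δz = (21.5 − 4) / (4500 − 2000) m
  = 17.5°C / 2.5 km = 7°C/km

7°C/km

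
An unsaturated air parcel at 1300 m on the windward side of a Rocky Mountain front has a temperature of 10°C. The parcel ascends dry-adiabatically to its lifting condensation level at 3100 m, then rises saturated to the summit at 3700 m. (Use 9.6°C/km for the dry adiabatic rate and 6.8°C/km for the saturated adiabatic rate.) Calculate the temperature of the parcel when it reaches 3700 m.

1300 → 3100 m (dry, 9.6°C/km): ΔT = -9.6 × 1.8 = -17.28°C → T = -7.28°C
3100 → 3700 m (saturated, 6.8°C/km): ΔT = -6.8 × 0.6 = -4.08°C → T = -11.36°C

-11.36°C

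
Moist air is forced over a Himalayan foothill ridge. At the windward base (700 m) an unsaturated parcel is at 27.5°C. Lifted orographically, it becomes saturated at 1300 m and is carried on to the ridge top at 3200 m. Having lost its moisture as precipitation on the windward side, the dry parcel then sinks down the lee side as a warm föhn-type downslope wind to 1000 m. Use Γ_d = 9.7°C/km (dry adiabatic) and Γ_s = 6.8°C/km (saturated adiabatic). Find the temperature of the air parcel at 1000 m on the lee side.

30.1°C

700–1300 m, dry: Δz = 0.6 km ⇒ ΔT = -5.82°C; T = 21.68°C
1300–3200 m, saturated: Δz = 1.9 km ⇒ ΔT = -12.92°C; T = 8.76°C
3200–1000 m, dry descent: Δz = 2.2 km ⇒ ΔT = +21.34°C; T = 30.1°C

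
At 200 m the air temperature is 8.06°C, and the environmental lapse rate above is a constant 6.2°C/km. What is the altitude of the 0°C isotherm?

1500 m

Height above start = (8.06 − 0) / 6.2 = 1.3 km
Altitude = 200 m + 1300 m = 1500 m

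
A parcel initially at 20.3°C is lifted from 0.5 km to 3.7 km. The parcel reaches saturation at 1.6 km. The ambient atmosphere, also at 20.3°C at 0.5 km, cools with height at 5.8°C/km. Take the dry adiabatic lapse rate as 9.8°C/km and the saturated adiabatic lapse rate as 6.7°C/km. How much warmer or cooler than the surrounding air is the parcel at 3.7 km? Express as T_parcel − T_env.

-6.29°C (parcel cooler than environment)

Parcel:
  Dry to 1600 m: -9.8 × 1.1 km = -10.78°C, so T = 9.52°C.
  Saturated to 3700 m: -6.7 × 2.1 km = -14.07°C, so T = -4.55°C.
Environment:
  Environment to 3700 m: -5.8 × 3.2 km = -18.56°C, so T = 1.74°C.
T_parcel − T_env = -4.55 − 1.74 = -6.29°C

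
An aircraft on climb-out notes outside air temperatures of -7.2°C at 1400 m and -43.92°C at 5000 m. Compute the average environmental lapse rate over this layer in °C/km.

Γ = −ΔT/Δz = (-7.2 − (-43.92)) / (5000 − 1400) m
  = 36.72°C / 3.6 km = 10.2°C/km

10.2°C/km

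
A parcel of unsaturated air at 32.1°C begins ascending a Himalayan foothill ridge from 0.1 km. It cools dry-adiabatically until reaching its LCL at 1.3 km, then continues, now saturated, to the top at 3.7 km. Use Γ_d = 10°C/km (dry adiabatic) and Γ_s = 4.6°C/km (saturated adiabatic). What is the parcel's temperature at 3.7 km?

Dry to 1300 m: -10 × 1.2 km = -12°C, so T = 20.1°C.
Saturated to 3700 m: -4.6 × 2.4 km = -11.04°C, so T = 9.06°C.

9.06°C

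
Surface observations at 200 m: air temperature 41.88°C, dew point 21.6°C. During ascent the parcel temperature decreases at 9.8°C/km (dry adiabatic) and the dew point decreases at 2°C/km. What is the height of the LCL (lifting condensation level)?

2800 m

T and T_d converge at 9.8 − 2 = 7.8°C per km
Height above start = (41.88 − 21.6) / 7.8 = 2.6 km
LCL altitude = 200 m + 2600 m = 2800 m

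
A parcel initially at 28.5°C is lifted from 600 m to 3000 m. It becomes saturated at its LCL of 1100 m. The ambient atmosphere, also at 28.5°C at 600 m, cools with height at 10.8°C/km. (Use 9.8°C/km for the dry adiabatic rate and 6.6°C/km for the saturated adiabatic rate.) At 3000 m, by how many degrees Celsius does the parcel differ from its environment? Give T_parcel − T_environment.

Parcel:
  From 600 m to 1100 m (dry): cools by 9.8 × 0.5 = 4.9°C, giving 23.6°C.
  From 1100 m to 3000 m (saturated): cools by 6.6 × 1.9 = 12.54°C, giving 11.06°C.
Environment:
  From 600 m to 3000 m (environment): cools by 10.8 × 2.4 = 25.92°C, giving 2.58°C.
T_parcel − T_env = 11.06 − 2.58 = +8.48°C

+8.48°C (parcel warmer than environment)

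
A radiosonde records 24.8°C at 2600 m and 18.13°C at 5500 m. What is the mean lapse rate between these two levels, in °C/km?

Γ = −ΔT/Δz = (24.8 − 18.13) / (5500 − 2600) m
  = 6.67°C / 2.9 km = 2.3°C/km

2.3°C/km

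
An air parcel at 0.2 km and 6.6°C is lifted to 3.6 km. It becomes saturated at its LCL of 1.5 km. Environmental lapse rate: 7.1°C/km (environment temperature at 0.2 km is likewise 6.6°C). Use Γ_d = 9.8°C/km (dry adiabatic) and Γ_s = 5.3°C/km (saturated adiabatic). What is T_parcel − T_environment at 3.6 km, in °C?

Parcel:
  200–1500 m, dry: Δz = 1.3 km ⇒ ΔT = -12.74°C; T = -6.14°C
  1500–3600 m, saturated: Δz = 2.1 km ⇒ ΔT = -11.13°C; T = -17.27°C
Environment:
  200–3600 m, environment: Δz = 3.4 km ⇒ ΔT = -24.14°C; T = -17.54°C
T_parcel − T_env = -17.27 − (-17.54) = +0.27°C

+0.27°C (parcel warmer than environment)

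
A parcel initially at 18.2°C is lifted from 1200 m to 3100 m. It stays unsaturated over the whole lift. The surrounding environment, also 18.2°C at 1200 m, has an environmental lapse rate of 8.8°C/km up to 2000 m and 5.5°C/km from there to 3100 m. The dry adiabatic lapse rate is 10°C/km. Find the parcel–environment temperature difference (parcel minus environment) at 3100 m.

-5.91°C (parcel cooler than environment)

Parcel:
  1200–3100 m, dry: Δz = 1.9 km ⇒ ΔT = -19°C; T = -0.8°C
Environment:
  1200–2000 m, environment, lower layer: Δz = 0.8 km ⇒ ΔT = -7.04°C; T = 11.16°C
  2000–3100 m, environment, upper layer: Δz = 1.1 km ⇒ ΔT = -6.05°C; T = 5.11°C
T_parcel − T_env = -0.8 − 5.11 = -5.91°C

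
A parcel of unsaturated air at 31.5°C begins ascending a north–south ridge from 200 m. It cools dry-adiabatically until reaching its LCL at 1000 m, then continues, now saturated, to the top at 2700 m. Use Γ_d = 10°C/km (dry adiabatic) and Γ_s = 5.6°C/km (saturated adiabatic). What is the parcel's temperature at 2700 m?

Dry to 1000 m: -10 × 0.8 km = -8°C, so T = 23.5°C.
Saturated to 2700 m: -5.6 × 1.7 km = -9.52°C, so T = 13.98°C.

13.98°C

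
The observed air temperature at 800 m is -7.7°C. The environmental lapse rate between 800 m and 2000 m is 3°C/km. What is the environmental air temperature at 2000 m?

800–2000 m, environmental: Δz = 1.2 km ⇒ ΔT = -3.6°C; T = -11.3°C

-11.3°C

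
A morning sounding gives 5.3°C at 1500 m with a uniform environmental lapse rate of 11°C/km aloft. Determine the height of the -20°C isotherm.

3800 m

Height above start = (5.3 − (-20)) / 11 = 2.3 km
Altitude = 1500 m + 2300 m = 3800 m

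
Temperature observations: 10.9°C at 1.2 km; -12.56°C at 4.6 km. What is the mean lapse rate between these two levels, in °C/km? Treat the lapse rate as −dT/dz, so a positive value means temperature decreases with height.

Γ = −ΔT/Δz = (10.9 − (-12.56)) / (4600 − 1200) m
  = 23.46°C / 3.4 km = 6.9°C/km

6.9°C/km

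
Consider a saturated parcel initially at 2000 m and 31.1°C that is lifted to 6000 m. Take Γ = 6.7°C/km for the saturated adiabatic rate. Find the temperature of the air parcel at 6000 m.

From 2000 m to 6000 m (saturated adiabatic): cools by 6.7 × 4 = 26.8°C, giving 4.3°C.

4.3°C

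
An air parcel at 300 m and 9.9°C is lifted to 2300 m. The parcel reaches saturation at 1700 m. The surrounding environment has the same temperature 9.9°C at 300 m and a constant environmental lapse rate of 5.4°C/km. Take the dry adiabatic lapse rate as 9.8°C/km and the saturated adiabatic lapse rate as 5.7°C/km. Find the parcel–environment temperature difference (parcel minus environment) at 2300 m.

Parcel:
  300–1700 m, dry: Δz = 1.4 km ⇒ ΔT = -13.72°C; T = -3.82°C
  1700–2300 m, saturated: Δz = 0.6 km ⇒ ΔT = -3.42°C; T = -7.24°C
Environment:
  300–2300 m, environment: Δz = 2 km ⇒ ΔT = -10.8°C; T = -0.9°C
T_parcel − T_env = -7.24 − (-0.9) = -6.34°C

-6.34°C (parcel cooler than environment)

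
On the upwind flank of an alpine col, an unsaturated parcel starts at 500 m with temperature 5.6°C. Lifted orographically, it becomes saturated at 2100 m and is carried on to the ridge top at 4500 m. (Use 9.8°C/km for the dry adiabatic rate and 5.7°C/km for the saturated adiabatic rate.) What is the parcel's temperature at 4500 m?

-23.76°C

From 500 m to 2100 m (dry): cools by 9.8 × 1.6 = 15.68°C, giving -10.08°C.
From 2100 m to 4500 m (saturated): cools by 5.7 × 2.4 = 13.68°C, giving -23.76°C.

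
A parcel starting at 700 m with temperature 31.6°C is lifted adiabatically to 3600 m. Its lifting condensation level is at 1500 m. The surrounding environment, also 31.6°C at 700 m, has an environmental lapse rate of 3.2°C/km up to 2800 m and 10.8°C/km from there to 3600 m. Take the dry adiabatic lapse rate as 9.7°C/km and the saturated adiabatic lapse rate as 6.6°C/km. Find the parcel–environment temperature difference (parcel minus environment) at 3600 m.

-6.26°C (parcel cooler than environment)

Parcel:
  700 → 1500 m (dry, 9.7°C/km): ΔT = -9.7 × 0.8 = -7.76°C → T = 23.84°C
  1500 → 3600 m (saturated, 6.6°C/km): ΔT = -6.6 × 2.1 = -13.86°C → T = 9.98°C
Environment:
  700 → 2800 m (environment, lower layer, 3.2°C/km): ΔT = -3.2 × 2.1 = -6.72°C → T = 24.88°C
  2800 → 3600 m (environment, upper layer, 10.8°C/km): ΔT = -10.8 × 0.8 = -8.64°C → T = 16.24°C
T_parcel − T_env = 9.98 − 16.24 = -6.26°C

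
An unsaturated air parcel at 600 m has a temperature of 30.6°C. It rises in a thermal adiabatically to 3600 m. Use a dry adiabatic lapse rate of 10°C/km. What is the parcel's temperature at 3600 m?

0.6°C

From 600 m to 3600 m (dry adiabatic): cools by 10 × 3 = 30°C, giving 0.6°C.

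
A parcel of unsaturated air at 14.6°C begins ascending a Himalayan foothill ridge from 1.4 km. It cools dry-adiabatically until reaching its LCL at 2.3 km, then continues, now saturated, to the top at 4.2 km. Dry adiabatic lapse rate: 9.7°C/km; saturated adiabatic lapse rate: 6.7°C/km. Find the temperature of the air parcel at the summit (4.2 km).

Dry to 2300 m: -9.7 × 0.9 km = -8.73°C, so T = 5.87°C.
Saturated to 4200 m: -6.7 × 1.9 km = -12.73°C, so T = -6.86°C.

-6.86°C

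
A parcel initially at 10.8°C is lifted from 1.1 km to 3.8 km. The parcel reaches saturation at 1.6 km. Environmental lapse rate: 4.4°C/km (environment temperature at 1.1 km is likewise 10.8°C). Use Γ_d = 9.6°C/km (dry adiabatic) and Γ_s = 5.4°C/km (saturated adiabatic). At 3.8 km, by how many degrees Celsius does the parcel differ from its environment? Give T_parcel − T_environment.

-4.8°C (parcel cooler than environment)

Parcel:
  1100 → 1600 m (dry, 9.6°C/km): ΔT = -9.6 × 0.5 = -4.8°C → T = 6°C
  1600 → 3800 m (saturated, 5.4°C/km): ΔT = -5.4 × 2.2 = -11.88°C → T = -5.88°C
Environment:
  1100 → 3800 m (environment, 4.4°C/km): ΔT = -4.4 × 2.7 = -11.88°C → T = -1.08°C
T_parcel − T_env = -5.88 − (-1.08) = -4.8°C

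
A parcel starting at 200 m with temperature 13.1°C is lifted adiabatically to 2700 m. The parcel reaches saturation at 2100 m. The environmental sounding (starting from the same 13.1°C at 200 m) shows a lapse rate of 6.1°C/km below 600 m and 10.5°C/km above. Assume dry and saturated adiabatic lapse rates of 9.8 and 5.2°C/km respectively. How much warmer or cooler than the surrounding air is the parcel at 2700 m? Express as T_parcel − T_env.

+2.75°C (parcel warmer than environment)

Parcel:
  Dry to 2100 m: -9.8 × 1.9 km = -18.62°C, so T = -5.52°C.
  Saturated to 2700 m: -5.2 × 0.6 km = -3.12°C, so T = -8.64°C.
Environment:
  Environment, lower layer to 600 m: -6.1 × 0.4 km = -2.44°C, so T = 10.66°C.
  Environment, upper layer to 2700 m: -10.5 × 2.1 km = -22.05°C, so T = -11.39°C.
T_parcel − T_env = -8.64 − (-11.39) = +2.75°C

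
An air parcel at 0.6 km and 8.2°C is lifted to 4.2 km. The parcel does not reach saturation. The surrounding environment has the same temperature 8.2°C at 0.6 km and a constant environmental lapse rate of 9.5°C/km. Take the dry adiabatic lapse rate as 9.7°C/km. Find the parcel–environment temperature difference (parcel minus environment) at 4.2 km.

Parcel:
  Dry to 4200 m: -9.7 × 3.6 km = -34.92°C, so T = -26.72°C.
Environment:
  Environment to 4200 m: -9.5 × 3.6 km = -34.2°C, so T = -26°C.
T_parcel − T_env = -26.72 − (-26) = -0.72°C

-0.72°C (parcel cooler than environment)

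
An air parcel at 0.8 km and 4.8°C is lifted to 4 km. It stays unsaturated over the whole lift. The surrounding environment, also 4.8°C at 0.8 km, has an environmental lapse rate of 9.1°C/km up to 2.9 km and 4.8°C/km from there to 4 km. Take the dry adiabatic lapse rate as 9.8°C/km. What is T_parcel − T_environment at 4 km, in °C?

Parcel:
  From 800 m to 4000 m (dry): cools by 9.8 × 3.2 = 31.36°C, giving -26.56°C.
Environment:
  From 800 m to 2900 m (environment, lower layer): cools by 9.1 × 2.1 = 19.11°C, giving -14.31°C.
  From 2900 m to 4000 m (environment, upper layer): cools by 4.8 × 1.1 = 5.28°C, giving -19.59°C.
T_parcel − T_env = -26.56 − (-19.59) = -6.97°C

-6.97°C (parcel cooler than environment)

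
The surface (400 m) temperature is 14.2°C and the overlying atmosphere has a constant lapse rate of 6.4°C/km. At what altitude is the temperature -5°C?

3400 m

Height above start = (14.2 − (-5)) / 6.4 = 3 km
Altitude = 400 m + 3000 m = 3400 m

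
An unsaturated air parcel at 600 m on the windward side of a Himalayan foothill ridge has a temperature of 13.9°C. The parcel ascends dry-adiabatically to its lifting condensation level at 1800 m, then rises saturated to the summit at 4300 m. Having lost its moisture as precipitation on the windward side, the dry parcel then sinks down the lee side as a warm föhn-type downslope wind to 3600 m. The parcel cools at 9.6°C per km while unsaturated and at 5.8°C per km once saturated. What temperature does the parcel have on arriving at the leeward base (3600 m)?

From 600 m to 1800 m (dry): cools by 9.6 × 1.2 = 11.52°C, giving 2.38°C.
From 1800 m to 4300 m (saturated): cools by 5.8 × 2.5 = 14.5°C, giving -12.12°C.
From 4300 m to 3600 m (dry descent): warms by 9.6 × 0.7 = 6.72°C, giving -5.4°C.

-5.4°C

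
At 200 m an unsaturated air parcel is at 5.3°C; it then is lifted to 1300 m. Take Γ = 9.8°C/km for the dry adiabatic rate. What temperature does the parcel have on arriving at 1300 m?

-5.48°C

Dry adiabatic to 1300 m: -9.8 × 1.1 km = -10.78°C, so T = -5.48°C.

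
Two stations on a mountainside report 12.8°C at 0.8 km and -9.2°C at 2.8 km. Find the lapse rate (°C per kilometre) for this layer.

Γ = −ΔT/Δz = (12.8 − (-9.2)) / (2800 − 800) m
  = 22°C / 2 km = 11°C/km

11°C/km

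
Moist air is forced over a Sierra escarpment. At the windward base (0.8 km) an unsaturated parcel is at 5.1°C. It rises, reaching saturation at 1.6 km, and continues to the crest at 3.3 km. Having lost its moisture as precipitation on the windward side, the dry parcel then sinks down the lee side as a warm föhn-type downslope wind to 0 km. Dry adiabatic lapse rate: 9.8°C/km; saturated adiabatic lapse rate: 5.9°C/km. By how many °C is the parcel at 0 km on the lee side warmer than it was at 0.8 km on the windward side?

+14.47°C

From 800 m to 1600 m (dry): cools by 9.8 × 0.8 = 7.84°C, giving -2.74°C.
From 1600 m to 3300 m (saturated): cools by 5.9 × 1.7 = 10.03°C, giving -12.77°C.
From 3300 m to 0 m (dry descent): warms by 9.8 × 3.3 = 32.34°C, giving 19.57°C.
Net change vs windward start: 19.57 − 5.1 = +14.47°C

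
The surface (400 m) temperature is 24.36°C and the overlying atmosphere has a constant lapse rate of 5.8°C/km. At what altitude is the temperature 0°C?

4600 m

Height above start = (24.36 − 0) / 5.8 = 4.2 km
Altitude = 400 m + 4200 m = 4600 m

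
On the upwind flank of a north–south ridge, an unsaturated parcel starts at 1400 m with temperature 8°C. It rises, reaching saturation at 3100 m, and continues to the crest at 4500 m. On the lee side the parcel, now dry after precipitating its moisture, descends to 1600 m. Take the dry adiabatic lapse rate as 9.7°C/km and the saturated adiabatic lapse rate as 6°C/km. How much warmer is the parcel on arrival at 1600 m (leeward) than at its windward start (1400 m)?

1400 → 3100 m (dry, 9.7°C/km): ΔT = -9.7 × 1.7 = -16.49°C → T = -8.49°C
3100 → 4500 m (saturated, 6°C/km): ΔT = -6 × 1.4 = -8.4°C → T = -16.89°C
4500 → 1600 m (dry descent, 9.7°C/km): ΔT = +9.7 × 2.9 = +28.13°C → T = 11.24°C
Net change vs windward start: 11.24 − 8 = +3.24°C

+3.24°C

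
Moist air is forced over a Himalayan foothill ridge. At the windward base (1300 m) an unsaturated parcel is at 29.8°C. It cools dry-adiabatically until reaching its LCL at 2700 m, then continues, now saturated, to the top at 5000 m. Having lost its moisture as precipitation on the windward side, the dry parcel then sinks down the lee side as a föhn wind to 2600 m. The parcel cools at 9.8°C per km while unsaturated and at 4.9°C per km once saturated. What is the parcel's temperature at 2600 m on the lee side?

From 1300 m to 2700 m (dry): cools by 9.8 × 1.4 = 13.72°C, giving 16.08°C.
From 2700 m to 5000 m (saturated): cools by 4.9 × 2.3 = 11.27°C, giving 4.81°C.
From 5000 m to 2600 m (dry descent): warms by 9.8 × 2.4 = 23.52°C, giving 28.33°C.

28.33°C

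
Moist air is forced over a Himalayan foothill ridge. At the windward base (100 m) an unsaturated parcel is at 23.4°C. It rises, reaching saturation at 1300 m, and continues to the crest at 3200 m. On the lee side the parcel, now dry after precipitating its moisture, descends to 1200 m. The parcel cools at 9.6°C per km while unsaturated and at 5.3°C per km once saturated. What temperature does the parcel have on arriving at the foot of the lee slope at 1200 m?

Dry to 1300 m: -9.6 × 1.2 km = -11.52°C, so T = 11.88°C.
Saturated to 3200 m: -5.3 × 1.9 km = -10.07°C, so T = 1.81°C.
Dry descent to 1200 m: +9.6 × 2 km = +19.2°C, so T = 21.01°C.

21.01°C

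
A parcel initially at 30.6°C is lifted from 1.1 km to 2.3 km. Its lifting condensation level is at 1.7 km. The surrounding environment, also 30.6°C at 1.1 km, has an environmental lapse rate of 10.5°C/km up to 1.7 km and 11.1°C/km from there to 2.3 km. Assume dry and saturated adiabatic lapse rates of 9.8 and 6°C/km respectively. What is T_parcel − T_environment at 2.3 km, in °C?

Parcel:
  From 1100 m to 1700 m (dry): cools by 9.8 × 0.6 = 5.88°C, giving 24.72°C.
  From 1700 m to 2300 m (saturated): cools by 6 × 0.6 = 3.6°C, giving 21.12°C.
Environment:
  From 1100 m to 1700 m (environment, lower layer): cools by 10.5 × 0.6 = 6.3°C, giving 24.3°C.
  From 1700 m to 2300 m (environment, upper layer): cools by 11.1 × 0.6 = 6.66°C, giving 17.64°C.
T_parcel − T_env = 21.12 − 17.64 = +3.48°C

+3.48°C (parcel warmer than environment)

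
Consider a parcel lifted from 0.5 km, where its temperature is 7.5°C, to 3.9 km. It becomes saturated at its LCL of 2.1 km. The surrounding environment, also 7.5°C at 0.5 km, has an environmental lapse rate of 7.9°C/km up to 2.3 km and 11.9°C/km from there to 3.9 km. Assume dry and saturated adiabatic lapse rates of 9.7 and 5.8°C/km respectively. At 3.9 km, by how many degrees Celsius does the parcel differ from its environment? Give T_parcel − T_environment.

Parcel:
  From 500 m to 2100 m (dry): cools by 9.7 × 1.6 = 15.52°C, giving -8.02°C.
  From 2100 m to 3900 m (saturated): cools by 5.8 × 1.8 = 10.44°C, giving -18.46°C.
Environment:
  From 500 m to 2300 m (environment, lower layer): cools by 7.9 × 1.8 = 14.22°C, giving -6.72°C.
  From 2300 m to 3900 m (environment, upper layer): cools by 11.9 × 1.6 = 19.04°C, giving -25.76°C.
T_parcel − T_env = -18.46 − (-25.76) = +7.3°C

+7.3°C (parcel warmer than environment)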